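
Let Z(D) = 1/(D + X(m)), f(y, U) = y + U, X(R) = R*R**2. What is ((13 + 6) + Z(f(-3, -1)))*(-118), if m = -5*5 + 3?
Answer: -11940833/5326 ≈ -2242.0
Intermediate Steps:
m = -22 (m = -25 + 3 = -22)
X(R) = R**3
f(y, U) = U + y
Z(D) = 1/(-10648 + D) (Z(D) = 1/(D + (-22)**3) = 1/(D - 10648) = 1/(-10648 + D))
((13 + 6) + Z(f(-3, -1)))*(-118) = ((13 + 6) + 1/(-10648 + (-1 - 3)))*(-118) = (19 + 1/(-10648 - 4))*(-118) = (19 + 1/(-10652))*(-118) = (19 - 1/10652)*(-118) = (202387/10652)*(-118) = -11940833/5326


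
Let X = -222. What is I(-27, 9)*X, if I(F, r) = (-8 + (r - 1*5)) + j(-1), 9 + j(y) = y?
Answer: 3108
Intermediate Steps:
j(y) = -9 + y
I(F, r) = -23 + r (I(F, r) = (-8 + (r - 1*5)) + (-9 - 1) = (-8 + (r - 5)) - 10 = (-8 + (-5 + r)) - 10 = (-13 + r) - 10 = -23 + r)
I(-27, 9)*X = (-23 + 9)*(-222) = -14*(-222) = 3108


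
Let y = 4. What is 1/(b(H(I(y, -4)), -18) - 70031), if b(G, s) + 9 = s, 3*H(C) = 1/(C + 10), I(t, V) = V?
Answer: -1/70058 ≈ -1.4274e-5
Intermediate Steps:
H(C) = 1/(3*(10 + C)) (H(C) = 1/(3*(C + 10)) = 1/(3*(10 + C)))
b(G, s) = -9 + s
1/(b(H(I(y, -4)), -18) - 70031) = 1/((-9 - 18) - 70031) = 1/(-27 - 70031) = 1/(-70058) = -1/70058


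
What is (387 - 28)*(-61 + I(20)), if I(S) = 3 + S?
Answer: -13642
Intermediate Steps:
(387 - 28)*(-61 + I(20)) = (387 - 28)*(-61 + (3 + 20)) = 359*(-61 + 23) = 359*(-38) = -13642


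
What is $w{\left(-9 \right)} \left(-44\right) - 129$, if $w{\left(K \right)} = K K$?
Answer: $-3693$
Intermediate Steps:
$w{\left(K \right)} = K^{2}$
$w{\left(-9 \right)} \left(-44\right) - 129 = \left(-9\right)^{2} \left(-44\right) - 129 = 81 \left(-44\right) - 129 = -3564 - 129 = -3693$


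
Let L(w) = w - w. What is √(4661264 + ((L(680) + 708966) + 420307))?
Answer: 3*√643393 ≈ 2406.4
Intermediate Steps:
L(w) = 0
√(4661264 + ((L(680) + 708966) + 420307)) = √(4661264 + ((0 + 708966) + 420307)) = √(4661264 + (708966 + 420307)) = √(4661264 + 1129273) = √5790537 = 3*√643393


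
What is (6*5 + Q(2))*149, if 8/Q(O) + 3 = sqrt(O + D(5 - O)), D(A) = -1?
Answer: 3874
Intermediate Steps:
Q(O) = 8/(-3 + sqrt(-1 + O)) (Q(O) = 8/(-3 + sqrt(O - 1)) = 8/(-3 + sqrt(-1 + O)))
(6*5 + Q(2))*149 = (6*5 + 8/(-3 + sqrt(-1 + 2)))*149 = (30 + 8/(-3 + sqrt(1)))*149 = (30 + 8/(-3 + 1))*149 = (30 + 8/(-2))*149 = (30 + 8*(-1/2))*149 = (30 - 4)*149 = 26*149 = 3874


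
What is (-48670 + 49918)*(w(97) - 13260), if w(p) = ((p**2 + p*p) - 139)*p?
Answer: 2244656544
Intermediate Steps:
w(p) = p*(-139 + 2*p**2) (w(p) = ((p**2 + p**2) - 139)*p = (2*p**2 - 139)*p = (-139 + 2*p**2)*p = p*(-139 + 2*p**2))
(-48670 + 49918)*(w(97) - 13260) = (-48670 + 49918)*(97*(-139 + 2*97**2) - 13260) = 1248*(97*(-139 + 2*9409) - 13260) = 1248*(97*(-139 + 18818) - 13260) = 1248*(97*18679 - 13260) = 1248*(1811863 - 13260) = 1248*1798603 = 2244656544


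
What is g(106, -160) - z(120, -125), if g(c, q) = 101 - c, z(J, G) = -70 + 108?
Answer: -43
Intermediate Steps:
z(J, G) = 38
g(106, -160) - z(120, -125) = (101 - 1*106) - 1*38 = (101 - 106) - 38 = -5 - 38 = -43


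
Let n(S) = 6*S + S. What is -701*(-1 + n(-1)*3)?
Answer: 15422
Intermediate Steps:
n(S) = 7*S
-701*(-1 + n(-1)*3) = -701*(-1 + (7*(-1))*3) = -701*(-1 - 7*3) = -701*(-1 - 21) = -701*(-22) = 15422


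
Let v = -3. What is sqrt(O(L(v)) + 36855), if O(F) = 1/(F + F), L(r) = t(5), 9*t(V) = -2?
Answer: 3*sqrt(16379)/2 ≈ 191.97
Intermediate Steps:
t(V) = -2/9 (t(V) = (1/9)*(-2) = -2/9)
L(r) = -2/9
O(F) = 1/(2*F)
sqrt(O(L(v)) + 36855) = sqrt(1/(2*(-2/9)) + 36855) = sqrt((1/2)*(-9/2) + 36855) = sqrt(-9/4 + 36855) = sqrt(147411/4) = 3*sqrt(16379)/2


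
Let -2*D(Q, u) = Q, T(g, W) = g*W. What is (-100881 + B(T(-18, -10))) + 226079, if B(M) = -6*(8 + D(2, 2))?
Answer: 125156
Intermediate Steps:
T(g, W) = W*g
D(Q, u) = -Q/2
B(M) = -42 (B(M) = -6*(8 - 1/2*2) = -6*(8 - 1) = -6*7 = -42)
(-100881 + B(T(-18, -10))) + 226079 = (-100881 - 42) + 226079 = -100923 + 226079 = 125156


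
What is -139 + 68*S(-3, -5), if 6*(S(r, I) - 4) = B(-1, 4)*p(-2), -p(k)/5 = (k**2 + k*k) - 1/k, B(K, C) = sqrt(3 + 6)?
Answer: -1312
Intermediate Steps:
B(K, C) = 3 (B(K, C) = sqrt(9) = 3)
p(k) = -10*k**2 + 5/k (p(k) = -5*((k**2 + k*k) - 1/k) = -5*((k**2 + k**2) - 1/k) = -5*(2*k**2 - 1/k) = -5*(-1/k + 2*k**2) = -10*k**2 + 5/k)
S(r, I) = -69/4 (S(r, I) = 4 + (3*(5*(1 - 2*(-2)**3)/(-2)))/6 = 4 + (3*(5*(-1/2)*(1 - 2*(-8))))/6 = 4 + (3*(5*(-1/2)*(1 + 16)))/6 = 4 + (3*(5*(-1/2)*17))/6 = 4 + (3*(-85/2))/6 = 4 + (1/6)*(-255/2) = 4 - 85/4 = -69/4)
-139 + 68*S(-3, -5) = -139 + 68*(-69/4) = -139 - 1173 = -1312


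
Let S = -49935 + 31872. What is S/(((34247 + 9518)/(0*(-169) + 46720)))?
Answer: -168780672/8753 ≈ -19283.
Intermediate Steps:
S = -18063
S/(((34247 + 9518)/(0*(-169) + 46720))) = -18063*(0*(-169) + 46720)/(34247 + 9518) = -18063/(43765/(0 + 46720)) = -18063/(43765/46720) = -18063/(43765*(1/46720)) = -18063/8753/9344 = -18063*9344/8753 = -168780672/8753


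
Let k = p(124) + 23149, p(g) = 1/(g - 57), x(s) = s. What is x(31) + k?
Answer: 1553061/67 ≈ 23180.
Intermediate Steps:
p(g) = 1/(-57 + g)
k = 1550984/67 (k = 1/(-57 + 124) + 23149 = 1/67 + 23149 = 1550984/67 ≈ 23149.)
x(31) + k = 31 + 1550984/67 = 1553061/67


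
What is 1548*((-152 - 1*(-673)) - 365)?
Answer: 241488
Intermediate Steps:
1548*((-152 - 1*(-673)) - 365) = 1548*((-152 + 673) - 365) = 1548*(521 - 365) = 1548*156 = 241488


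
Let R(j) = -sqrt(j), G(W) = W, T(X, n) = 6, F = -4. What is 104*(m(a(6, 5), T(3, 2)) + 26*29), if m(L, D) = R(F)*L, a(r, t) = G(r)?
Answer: 78416 - 1248*I ≈ 78416.0 - 1248.0*I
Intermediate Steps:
a(r, t) = r
m(L, D) = -2*I*L (m(L, D) = (-sqrt(-4))*L = (-2*I)*L = -2*I*L)
104*(m(a(6, 5), T(3, 2)) + 26*29) = 104*(-2*I*6 + 26*29) = 104*(-12*I + 754) = 104*(754 - 12*I) = 78416 - 1248*I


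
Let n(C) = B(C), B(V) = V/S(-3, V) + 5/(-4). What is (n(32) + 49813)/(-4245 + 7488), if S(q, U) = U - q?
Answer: 2324591/151340 ≈ 15.360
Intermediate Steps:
B(V) = -5/4 + V/(3 + V) (B(V) = V/(V - 1*(-3)) + 5/(-4) = V/(V + 3) + 5*(-¼) = V/(3 + V) - 5/4 = -5/4 + V/(3 + V))
n(C) = (-15 - C)/(4*(3 + C))
(n(32) + 49813)/(-4245 + 7488) = ((-15 - 1*32)/(4*(3 + 32)) + 49813)/(-4245 + 7488) = ((¼)*(-15 - 32)/35 + 49813)/3243 = ((¼)*(1/35)*(-47) + 49813)*(1/3243) = (-47/140 + 49813)*(1/3243) = (6973773/140)*(1/3243) = 2324591/151340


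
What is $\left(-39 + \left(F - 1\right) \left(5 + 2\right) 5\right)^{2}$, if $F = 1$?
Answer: $1521$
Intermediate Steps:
$\left(-39 + \left(F - 1\right) \left(5 + 2\right) 5\right)^{2} = \left(-39 + \left(1 - 1\right) \left(5 + 2\right) 5\right)^{2} = \left(-39 + 0 \cdot 7 \cdot 5\right)^{2} = \left(-39 + 0 \cdot 35\right)^{2} = \left(-39 + 0\right)^{2} = \left(-39\right)^{2} = 1521$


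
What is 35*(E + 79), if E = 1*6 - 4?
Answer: 2835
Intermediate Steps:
E = 2 (E = 6 - 4 = 2)
35*(E + 79) = 35*(2 + 79) = 35*81 = 2835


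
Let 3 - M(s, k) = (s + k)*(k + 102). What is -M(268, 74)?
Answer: 60189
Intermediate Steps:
M(s, k) = 3 - (102 + k)*(k + s) (M(s, k) = 3 - (s + k)*(k + 102) = 3 - (k + s)*(102 + k) = 3 - (102 + k)*(k + s))
-M(268, 74) = -(3 - 1*74² - 102*74 - 102*268 - 1*74*268) = -(3 - 1*5476 - 7548 - 27336 - 19832) = -(3 - 5476 - 7548 - 27336 - 19832) = -1*(-60189) = 60189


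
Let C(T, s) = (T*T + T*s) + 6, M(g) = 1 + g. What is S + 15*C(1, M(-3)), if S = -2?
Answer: 73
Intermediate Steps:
C(T, s) = 6 + T**2 + T*s (C(T, s) = (T**2 + T*s) + 6 = 6 + T**2 + T*s)
S + 15*C(1, M(-3)) = -2 + 15*(6 + 1**2 + 1*(1 - 3)) = -2 + 15*(6 + 1 + 1*(-2)) = -2 + 15*(6 + 1 - 2) = -2 + 15*5 = -2 + 75 = 73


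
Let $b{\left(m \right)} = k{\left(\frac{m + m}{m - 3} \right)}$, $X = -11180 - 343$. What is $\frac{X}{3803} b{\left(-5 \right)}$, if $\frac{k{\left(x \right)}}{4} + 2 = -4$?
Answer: $\frac{276552}{3803} \approx 72.719$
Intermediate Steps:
$X = -11523$ ($X = -11180 - 343 = -11523$)
$k{\left(x \right)} = -24$ ($k{\left(x \right)} = -8 + 4 \left(-4\right) = -8 - 16 = -24$)
$b{\left(m \right)} = -24$
$\frac{X}{3803} b{\left(-5 \right)} = - \frac{11523}{3803} \left(-24\right) = \left(-11523\right) \frac{1}{3803} \left(-24\right) = \left(- \frac{11523}{3803}\right) \left(-24\right) = \frac{276552}{3803}$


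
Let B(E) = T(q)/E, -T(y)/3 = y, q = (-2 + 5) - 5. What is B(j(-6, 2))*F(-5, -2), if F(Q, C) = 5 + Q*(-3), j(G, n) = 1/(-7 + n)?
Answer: -600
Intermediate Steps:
q = -2 (q = 3 - 5 = -2)
T(y) = -3*y
B(E) = 6/E (B(E) = (-3*(-2))/E = 6/E)
F(Q, C) = 5 - 3*Q
B(j(-6, 2))*F(-5, -2) = (6/(1/(-7 + 2)))*(5 - 3*(-5)) = (6/(1/(-5)))*(5 + 15) = (6/(-1/5))*20 = (6*(-5))*20 = -30*20 = -600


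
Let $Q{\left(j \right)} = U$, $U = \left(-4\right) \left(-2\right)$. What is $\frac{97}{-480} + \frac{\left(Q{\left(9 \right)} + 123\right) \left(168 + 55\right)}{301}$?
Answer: $\frac{13993043}{144480} \approx 96.851$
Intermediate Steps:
$U = 8$
$Q{\left(j \right)} = 8$
$\frac{97}{-480} + \frac{\left(Q{\left(9 \right)} + 123\right) \left(168 + 55\right)}{301} = \frac{97}{-480} + \frac{\left(8 + 123\right) \left(168 + 55\right)}{301} = 97 \left(- \frac{1}{480}\right) + 131 \cdot 223 \cdot \frac{1}{301} = - \frac{97}{480} + 29213 \cdot \frac{1}{301} = - \frac{97}{480} + \frac{29213}{301} = \frac{13993043}{144480}$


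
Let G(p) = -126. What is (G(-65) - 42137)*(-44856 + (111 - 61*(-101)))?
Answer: 1630675592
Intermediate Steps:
(G(-65) - 42137)*(-44856 + (111 - 61*(-101))) = (-126 - 42137)*(-44856 + (111 - 61*(-101))) = -42263*(-44856 + (111 + 6161)) = -42263*(-44856 + 6272) = -42263*(-38584) = 1630675592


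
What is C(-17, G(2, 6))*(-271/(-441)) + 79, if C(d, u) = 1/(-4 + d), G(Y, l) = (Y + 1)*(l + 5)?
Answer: 731348/9261 ≈ 78.971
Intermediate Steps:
G(Y, l) = (1 + Y)*(5 + l)
C(-17, G(2, 6))*(-271/(-441)) + 79 = (-271/(-441))/(-4 - 17) + 79 = (-271*(-1/441))/(-21) + 79 = -1/21*271/441 + 79 = -271/9261 + 79 = 731348/9261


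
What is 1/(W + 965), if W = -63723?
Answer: -1/62758 ≈ -1.5934e-5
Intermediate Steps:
1/(W + 965) = 1/(-63723 + 965) = 1/(-62758) = -1/62758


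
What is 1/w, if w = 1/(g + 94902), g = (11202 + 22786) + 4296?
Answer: 133186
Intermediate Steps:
g = 38284 (g = 33988 + 4296 = 38284)
w = 1/133186 (w = 1/(38284 + 94902) = 1/133186 ≈ 7.5083e-6)
1/w = 1/(1/133186) = 133186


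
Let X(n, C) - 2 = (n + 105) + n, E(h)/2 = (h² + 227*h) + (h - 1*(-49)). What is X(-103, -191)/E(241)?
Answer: -99/226156 ≈ -0.00043775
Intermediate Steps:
E(h) = 98 + 2*h² + 456*h (E(h) = 2*((h² + 227*h) + (h - 1*(-49))) = 2*((h² + 227*h) + (h + 49)) = 2*((h² + 227*h) + (49 + h)) = 2*(49 + h² + 228*h) = 98 + 2*h² + 456*h)
X(n, C) = 107 + 2*n (X(n, C) = 2 + ((n + 105) + n) = 2 + ((105 + n) + n) = 2 + (105 + 2*n) = 107 + 2*n)
X(-103, -191)/E(241) = (107 + 2*(-103))/(98 + 2*241² + 456*241) = (107 - 206)/(98 + 2*58081 + 109896) = -99/(98 + 116162 + 109896) = -99/226156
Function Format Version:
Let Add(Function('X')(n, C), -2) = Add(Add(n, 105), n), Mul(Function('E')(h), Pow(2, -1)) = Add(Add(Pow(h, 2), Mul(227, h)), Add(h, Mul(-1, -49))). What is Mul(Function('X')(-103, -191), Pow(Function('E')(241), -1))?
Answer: Rational(-99, 226156) ≈ -0.00043775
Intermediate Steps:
Function('E')(h) = Add(98, Mul(2, Pow(h, 2)), Mul(456, h)) (Function('E')(h) = Mul(2, Add(Add(Pow(h, 2), Mul(227, h)), Add(h, Mul(-1, -49)))) = Mul(2, Add(Add(Pow(h, 2), Mul(227, h)), Add(h, 49))) = Mul(2, Add(Add(Pow(h, 2), Mul(227, h)), Add(49, h))) = Mul(2, Add(49, Pow(h, 2), Mul(228, h))) = Add(98, Mul(2, Pow(h, 2)), Mul(456, h)))
Function('X')(n, C) = Add(107, Mul(2, n)) (Function('X')(n, C) = Add(2, Add(Add(n, 105), n)) = Add(2, Add(Add(105, n), n)) = Add(2, Add(105, Mul(2, n))) = Add(107, Mul(2, n)))
Mul(Function('X')(-103, -191), Pow(Function('E')(241), -1)) = Mul(Add(107, Mul(2, -103)), Pow(Add(98, Mul(2, Pow(241, 2)), Mul(456, 241)), -1)) = Mul(Add(107, -206), Pow(Add(98, Mul(2, 58081), 109896), -1)) = Mul(-99, Pow(Add(98, 116162, 109896), -1)) = Mul(-99, Pow(226156, -1)) = Mul(-99, Rational(1, 226156)) = Rational(-99, 226156)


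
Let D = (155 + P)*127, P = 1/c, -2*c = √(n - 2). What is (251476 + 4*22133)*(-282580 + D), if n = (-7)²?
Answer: -89386403160 - 86362032*√47/47 ≈ -8.9399e+10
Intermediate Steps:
n = 49
c = -√47/2 (c = -√(49 - 2)/2 = -√47/2 ≈ -3.4278)
P = -2*√47/47 (P = 1/(-√47/2) = -2*√47/47 ≈ -0.29173)
D = 19685 - 254*√47/47 (D = (155 - 2*√47/47)*127 = 19685 - 254*√47/47 ≈ 19648.)
(251476 + 4*22133)*(-282580 + D) = (251476 + 4*22133)*(-282580 + (19685 - 254*√47/47)) = (251476 + 88532)*(-262895 - 254*√47/47) = 340008*(-262895 - 254*√47/47) = -89386403160 - 86362032*√47/47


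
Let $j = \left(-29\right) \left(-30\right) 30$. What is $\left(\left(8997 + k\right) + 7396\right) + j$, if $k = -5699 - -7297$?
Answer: $44091$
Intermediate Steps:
$k = 1598$ ($k = -5699 + 7297 = 1598$)
$j = 26100$ ($j = 870 \cdot 30 = 26100$)
$\left(\left(8997 + k\right) + 7396\right) + j = \left(\left(8997 + 1598\right) + 7396\right) + 26100 = \left(10595 + 7396\right) + 26100 = 17991 + 26100 = 44091$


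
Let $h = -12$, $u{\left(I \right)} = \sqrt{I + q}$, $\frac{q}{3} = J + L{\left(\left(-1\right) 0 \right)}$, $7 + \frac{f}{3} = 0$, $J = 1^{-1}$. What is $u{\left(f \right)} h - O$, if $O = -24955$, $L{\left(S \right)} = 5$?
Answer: $24955 - 12 i \sqrt{3} \approx 24955.0 - 20.785 i$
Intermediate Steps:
$J = 1$
$f = -21$ ($f = -21 + 3 \cdot 0 = -21 + 0 = -21$)
$q = 18$ ($q = 3 \left(1 + 5\right) = 3 \cdot 6 = 18$)
$u{\left(I \right)} = \sqrt{18 + I}$ ($u{\left(I \right)} = \sqrt{I + 18} = \sqrt{18 + I}$)
$u{\left(f \right)} h - O = \sqrt{18 - 21} \left(-12\right) - -24955 = \sqrt{-3} \left(-12\right) + 24955 = i \sqrt{3} \left(-12\right) + 24955 = - 12 i \sqrt{3} + 24955 = 24955 - 12 i \sqrt{3}$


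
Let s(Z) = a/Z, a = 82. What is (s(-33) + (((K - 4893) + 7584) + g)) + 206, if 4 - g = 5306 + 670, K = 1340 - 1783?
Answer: -116176/33 ≈ -3520.5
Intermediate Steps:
K = -443
g = -5972 (g = 4 - (5306 + 670) = 4 - 1*5976 = 4 - 5976 = -5972)
s(Z) = 82/Z
(s(-33) + (((K - 4893) + 7584) + g)) + 206 = (82/(-33) + (((-443 - 4893) + 7584) - 5972)) + 206 = (82*(-1/33) + ((-5336 + 7584) - 5972)) + 206 = (-82/33 + (2248 - 5972)) + 206 = (-82/33 - 3724) + 206 = -122974/33 + 206 = -116176/33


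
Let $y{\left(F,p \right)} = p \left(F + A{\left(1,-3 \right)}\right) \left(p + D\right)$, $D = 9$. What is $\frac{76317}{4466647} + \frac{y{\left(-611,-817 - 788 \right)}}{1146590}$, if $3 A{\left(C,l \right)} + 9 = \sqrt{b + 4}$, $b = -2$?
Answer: $- \frac{702510009975861}{512141278373} + \frac{85386 \sqrt{2}}{114659} \approx -1370.7$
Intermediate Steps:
$A{\left(C,l \right)} = -3 + \frac{\sqrt{2}}{3}$ ($A{\left(C,l \right)} = -3 + \frac{\sqrt{-2 + 4}}{3} = -3 + \frac{\sqrt{2}}{3}$)
$y{\left(F,p \right)} = p \left(9 + p\right) \left(-3 + F + \frac{\sqrt{2}}{3}\right)$ ($y{\left(F,p \right)} = p \left(F - \left(3 - \frac{\sqrt{2}}{3}\right)\right) \left(p + 9\right) = p \left(-3 + F + \frac{\sqrt{2}}{3}\right) \left(9 + p\right) = p \left(9 + p\right) \left(-3 + F + \frac{\sqrt{2}}{3}\right)$)
$\frac{76317}{4466647} + \frac{y{\left(-611,-817 - 788 \right)}}{1146590} = \frac{76317}{4466647} + \frac{\frac{1}{3} \left(-817 - 788\right) \left(-81 + 9 \sqrt{2} + 27 \left(-611\right) - \left(-817 - 788\right) \left(9 - \sqrt{2}\right) + 3 \left(-611\right) \left(-817 - 788\right)\right)}{1146590} = 76317 \cdot \frac{1}{4466647} + \frac{\left(-817 - 788\right) \left(-81 + 9 \sqrt{2} - 16497 - \left(-817 - 788\right) \left(9 - \sqrt{2}\right) + 3 \left(-611\right) \left(-817 - 788\right)\right)}{3} \cdot \frac{1}{1146590} = \frac{76317}{4466647} + \frac{1}{3} \left(-1605\right) \left(-81 + 9 \sqrt{2} - 16497 - - 1605 \left(9 - \sqrt{2}\right) + 3 \left(-611\right) \left(-1605\right)\right) \frac{1}{1146590} = \frac{76317}{4466647} + \frac{1}{3} \left(-1605\right) \left(-81 + 9 \sqrt{2} - 16497 + \left(14445 - 1605 \sqrt{2}\right) + 2941965\right) \frac{1}{1146590} = \frac{76317}{4466647} + \frac{1}{3} \left(-1605\right) \left(2939832 - 1596 \sqrt{2}\right) \frac{1}{1146590} = \frac{76317}{4466647} + \left(-1572810120 + 853860 \sqrt{2}\right) \frac{1}{1146590} = \frac{76317}{4466647} - \left(\frac{157281012}{114659} - \frac{85386 \sqrt{2}}{114659}\right) = - \frac{702510009975861}{512141278373} + \frac{85386 \sqrt{2}}{114659}$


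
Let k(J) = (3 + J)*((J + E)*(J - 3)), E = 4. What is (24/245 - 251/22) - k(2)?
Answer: 100733/5390 ≈ 18.689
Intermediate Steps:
k(J) = (-3 + J)*(3 + J)*(4 + J) (k(J) = (3 + J)*((J + 4)*(J - 3)) = (3 + J)*((4 + J)*(-3 + J)) = (3 + J)*((-3 + J)*(4 + J)) = (-3 + J)*(3 + J)*(4 + J))
(24/245 - 251/22) - k(2) = (24/245 - 251/22) - (-36 + 2**3 - 9*2 + 4*2**2) = (24*(1/245) - 251*1/22) - (-36 + 8 - 18 + 4*4) = (24/245 - 251/22) - (-36 + 8 - 18 + 16) = -60967/5390 - 1*(-30) = -60967/5390 + 30 = 100733/5390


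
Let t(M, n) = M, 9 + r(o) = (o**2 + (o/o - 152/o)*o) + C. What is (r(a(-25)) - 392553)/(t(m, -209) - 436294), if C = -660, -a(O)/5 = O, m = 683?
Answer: 377624/435611 ≈ 0.86688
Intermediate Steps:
a(O) = -5*O
r(o) = -669 + o**2 + o*(1 - 152/o) (r(o) = -9 + ((o**2 + (o/o - 152/o)*o) - 660) = -9 + ((o**2 + (1 - 152/o)*o) - 660) = -9 + ((o**2 + o*(1 - 152/o)) - 660) = -9 + (-660 + o**2 + o*(1 - 152/o)) = -669 + o**2 + o*(1 - 152/o))
(r(a(-25)) - 392553)/(t(m, -209) - 436294) = ((-821 - 5*(-25) + (-5*(-25))**2) - 392553)/(683 - 436294) = ((-821 + 125 + 125**2) - 392553)/(-435611) = ((-821 + 125 + 15625) - 392553)*(-1/435611) = (14929 - 392553)*(-1/435611) = -377624*(-1/435611) = 377624/435611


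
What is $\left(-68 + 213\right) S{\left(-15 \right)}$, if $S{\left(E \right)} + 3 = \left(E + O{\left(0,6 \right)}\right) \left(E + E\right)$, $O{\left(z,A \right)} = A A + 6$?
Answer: $-117885$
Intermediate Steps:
$O{\left(z,A \right)} = 6 + A^{2}$ ($O{\left(z,A \right)} = A^{2} + 6 = 6 + A^{2}$)
$S{\left(E \right)} = -3 + 2 E \left(42 + E\right)$ ($S{\left(E \right)} = -3 + \left(E + \left(6 + 6^{2}\right)\right) \left(E + E\right) = -3 + \left(E + \left(6 + 36\right)\right) 2 E = -3 + \left(E + 42\right) 2 E = -3 + \left(42 + E\right) 2 E = -3 + 2 E \left(42 + E\right)$)
$\left(-68 + 213\right) S{\left(-15 \right)} = \left(-68 + 213\right) \left(-3 + 2 \left(-15\right)^{2} + 84 \left(-15\right)\right) = 145 \left(-3 + 2 \cdot 225 - 1260\right) = 145 \left(-3 + 450 - 1260\right) = 145 \left(-813\right) = -117885$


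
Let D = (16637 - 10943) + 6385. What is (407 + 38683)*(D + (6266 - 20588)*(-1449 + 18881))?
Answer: -9758780387250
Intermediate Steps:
D = 12079 (D = 5694 + 6385 = 12079)
(407 + 38683)*(D + (6266 - 20588)*(-1449 + 18881)) = (407 + 38683)*(12079 + (6266 - 20588)*(-1449 + 18881)) = 39090*(12079 - 14322*17432) = 39090*(12079 - 249661104) = 39090*(-249649025) = -9758780387250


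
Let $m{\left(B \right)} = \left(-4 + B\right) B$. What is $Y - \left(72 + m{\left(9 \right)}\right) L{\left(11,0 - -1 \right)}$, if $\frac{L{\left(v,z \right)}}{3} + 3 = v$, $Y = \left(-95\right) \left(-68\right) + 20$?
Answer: $3672$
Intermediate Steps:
$Y = 6480$ ($Y = 6460 + 20 = 6480$)
$m{\left(B \right)} = B \left(-4 + B\right)$
$L{\left(v,z \right)} = -9 + 3 v$
$Y - \left(72 + m{\left(9 \right)}\right) L{\left(11,0 - -1 \right)} = 6480 - \left(72 + 9 \left(-4 + 9\right)\right) \left(-9 + 3 \cdot 11\right) = 6480 - \left(72 + 9 \cdot 5\right) \left(-9 + 33\right) = 6480 - \left(72 + 45\right) 24 = 6480 - 117 \cdot 24 = 6480 - 2808 = 3672$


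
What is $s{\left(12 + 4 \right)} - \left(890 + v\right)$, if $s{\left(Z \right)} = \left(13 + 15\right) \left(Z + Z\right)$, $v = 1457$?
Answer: $-1451$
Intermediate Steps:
$s{\left(Z \right)} = 56 Z$ ($s{\left(Z \right)} = 28 \cdot 2 Z = 56 Z$)
$s{\left(12 + 4 \right)} - \left(890 + v\right) = 56 \left(12 + 4\right) - 2347 = 56 \cdot 16 - 2347 = 896 - 2347 = -1451$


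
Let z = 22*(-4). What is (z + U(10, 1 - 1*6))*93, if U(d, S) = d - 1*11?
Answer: -8277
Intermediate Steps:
U(d, S) = -11 + d (U(d, S) = d - 11 = -11 + d)
z = -88
(z + U(10, 1 - 1*6))*93 = (-88 + (-11 + 10))*93 = (-88 - 1)*93 = -89*93 = -8277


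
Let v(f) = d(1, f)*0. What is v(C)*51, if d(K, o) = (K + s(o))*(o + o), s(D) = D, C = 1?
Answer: 0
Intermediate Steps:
d(K, o) = 2*o*(K + o) (d(K, o) = (K + o)*(o + o) = (K + o)*(2*o) = 2*o*(K + o))
v(f) = 0 (v(f) = (2*f*(1 + f))*0 = 0)
v(C)*51 = 0*51 = 0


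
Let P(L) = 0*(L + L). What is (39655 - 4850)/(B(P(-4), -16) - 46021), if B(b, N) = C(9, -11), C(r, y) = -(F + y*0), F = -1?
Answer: -6961/9204 ≈ -0.75630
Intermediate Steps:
P(L) = 0 (P(L) = 0*(2*L) = 0)
C(r, y) = 1 (C(r, y) = -(-1 + y*0) = -(-1 + 0) = -1*(-1) = 1)
B(b, N) = 1
(39655 - 4850)/(B(P(-4), -16) - 46021) = (39655 - 4850)/(1 - 46021) = 34805/(-46020) = 34805*(-1/46020) = -6961/9204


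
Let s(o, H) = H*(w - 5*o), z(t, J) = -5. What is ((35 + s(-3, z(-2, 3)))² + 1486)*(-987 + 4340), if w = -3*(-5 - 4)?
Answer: 107668183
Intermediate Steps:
w = 27 (w = -3*(-9) = 27)
s(o, H) = H*(27 - 5*o)
((35 + s(-3, z(-2, 3)))² + 1486)*(-987 + 4340) = ((35 - 5*(27 - 5*(-3)))² + 1486)*(-987 + 4340) = ((35 - 5*(27 + 15))² + 1486)*3353 = ((35 - 5*42)² + 1486)*3353 = ((35 - 210)² + 1486)*3353 = ((-175)² + 1486)*3353 = (30625 + 1486)*3353 = 32111*3353 = 107668183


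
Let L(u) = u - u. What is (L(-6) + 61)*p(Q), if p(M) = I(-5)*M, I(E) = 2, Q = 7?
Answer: 854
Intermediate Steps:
L(u) = 0
p(M) = 2*M
(L(-6) + 61)*p(Q) = (0 + 61)*(2*7) = 61*14 = 854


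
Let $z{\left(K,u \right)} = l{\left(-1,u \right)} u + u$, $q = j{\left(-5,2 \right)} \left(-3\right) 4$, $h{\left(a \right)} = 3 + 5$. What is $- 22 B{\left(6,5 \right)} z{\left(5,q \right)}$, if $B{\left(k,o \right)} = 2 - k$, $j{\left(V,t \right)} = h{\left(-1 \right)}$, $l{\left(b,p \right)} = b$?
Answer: $0$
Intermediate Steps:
$h{\left(a \right)} = 8$
$j{\left(V,t \right)} = 8$
$q = -96$ ($q = 8 \left(-3\right) 4 = \left(-24\right) 4 = -96$)
$z{\left(K,u \right)} = 0$ ($z{\left(K,u \right)} = - u + u = 0$)
$- 22 B{\left(6,5 \right)} z{\left(5,q \right)} = - 22 \left(2 - 6\right) 0 = \left(-22\right) \left(-4\right) 0 = 88 \cdot 0 = 0$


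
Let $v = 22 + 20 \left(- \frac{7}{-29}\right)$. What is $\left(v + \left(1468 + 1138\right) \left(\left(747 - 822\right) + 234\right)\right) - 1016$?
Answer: $\frac{11987580}{29} \approx 4.1337 \cdot 10^{5}$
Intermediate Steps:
$v = \frac{778}{29}$ ($v = 22 + 20 \left(\left(-7\right) \left(- \frac{1}{29}\right)\right) = 22 + 20 \cdot \frac{7}{29} = 22 + \frac{140}{29} = \frac{778}{29} \approx 26.828$)
$\left(v + \left(1468 + 1138\right) \left(\left(747 - 822\right) + 234\right)\right) - 1016 = \left(\frac{778}{29} + \left(1468 + 1138\right) \left(\left(747 - 822\right) + 234\right)\right) - 1016 = \left(\frac{778}{29} + 2606 \left(\left(747 - 822\right) + 234\right)\right) - 1016 = \left(\frac{778}{29} + 2606 \left(-75 + 234\right)\right) - 1016 = \left(\frac{778}{29} + 2606 \cdot 159\right) - 1016 = \left(\frac{778}{29} + 414354\right) - 1016 = \frac{12017044}{29} - 1016 = \frac{11987580}{29}$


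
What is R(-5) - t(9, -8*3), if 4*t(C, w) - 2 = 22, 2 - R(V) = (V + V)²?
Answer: -104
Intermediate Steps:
R(V) = 2 - 4*V² (R(V) = 2 - (V + V)² = 2 - (2*V)² = 2 - 4*V²)
t(C, w) = 6 (t(C, w) = ½ + (¼)*22 = ½ + 11/2 = 6)
R(-5) - t(9, -8*3) = (2 - 4*(-5)²) - 1*6 = (2 - 4*25) - 6 = (2 - 100) - 6 = -98 - 6 = -104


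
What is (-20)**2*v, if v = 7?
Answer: 2800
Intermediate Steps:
(-20)**2*v = (-20)**2*7 = 400*7 = 2800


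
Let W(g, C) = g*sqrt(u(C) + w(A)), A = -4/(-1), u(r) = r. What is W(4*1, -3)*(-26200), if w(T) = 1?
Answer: -104800*I*sqrt(2) ≈ -1.4821e+5*I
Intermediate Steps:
A = 4 (A = -4*(-1) = 4)
W(g, C) = g*sqrt(1 + C) (W(g, C) = g*sqrt(C + 1) = g*sqrt(1 + C))
W(4*1, -3)*(-26200) = ((4*1)*sqrt(1 - 3))*(-26200) = (4*sqrt(-2))*(-26200) = (4*(I*sqrt(2)))*(-26200) = (4*I*sqrt(2))*(-26200) = -104800*I*sqrt(2)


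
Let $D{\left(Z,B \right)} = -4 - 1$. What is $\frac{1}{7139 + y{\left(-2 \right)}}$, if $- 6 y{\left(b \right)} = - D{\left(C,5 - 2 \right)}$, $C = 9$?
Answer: $\frac{6}{42829} \approx 0.00014009$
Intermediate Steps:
$D{\left(Z,B \right)} = -5$ ($D{\left(Z,B \right)} = -4 - 1 = -5$)
$y{\left(b \right)} = - \frac{5}{6}$ ($y{\left(b \right)} = - \frac{\left(-1\right) \left(-5\right)}{6} = \left(- \frac{1}{6}\right) 5 = - \frac{5}{6}$)
$\frac{1}{7139 + y{\left(-2 \right)}} = \frac{1}{7139 - \frac{5}{6}} = \frac{1}{\frac{42829}{6}} = \frac{6}{42829}$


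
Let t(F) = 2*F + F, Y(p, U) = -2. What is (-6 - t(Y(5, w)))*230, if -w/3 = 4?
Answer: 0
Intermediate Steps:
w = -12 (w = -3*4 = -12)
t(F) = 3*F
(-6 - t(Y(5, w)))*230 = (-6 - 3*(-2))*230 = (-6 - 1*(-6))*230 = (-6 + 6)*230 = 0*230 = 0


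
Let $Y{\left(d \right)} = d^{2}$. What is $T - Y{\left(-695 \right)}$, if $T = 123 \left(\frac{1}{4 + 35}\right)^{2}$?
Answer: $- \frac{244893634}{507} \approx -4.8303 \cdot 10^{5}$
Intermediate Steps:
$T = \frac{41}{507}$ ($T = 123 \left(\frac{1}{39}\right)^{2} = \frac{123}{1521} = 123 \cdot \frac{1}{1521} = \frac{41}{507} \approx 0.080868$)
$T - Y{\left(-695 \right)} = \frac{41}{507} - \left(-695\right)^{2} = \frac{41}{507} - 483025 = - \frac{244893634}{507}$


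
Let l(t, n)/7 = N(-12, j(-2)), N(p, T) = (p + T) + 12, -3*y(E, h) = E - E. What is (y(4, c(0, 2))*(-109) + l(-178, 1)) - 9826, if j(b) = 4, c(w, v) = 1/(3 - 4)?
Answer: -9798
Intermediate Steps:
c(w, v) = -1 (c(w, v) = 1/(-1) = -1)
y(E, h) = 0 (y(E, h) = -(E - E)/3 = -1/3*0 = 0)
N(p, T) = 12 + T + p (N(p, T) = (T + p) + 12 = 12 + T + p)
l(t, n) = 28 (l(t, n) = 7*(12 + 4 - 12) = 7*4 = 28)
(y(4, c(0, 2))*(-109) + l(-178, 1)) - 9826 = (0*(-109) + 28) - 9826 = (0 + 28) - 9826 = 28 - 9826 = -9798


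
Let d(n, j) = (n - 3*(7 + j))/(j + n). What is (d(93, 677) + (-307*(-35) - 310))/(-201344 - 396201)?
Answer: -8032991/460109650 ≈ -0.017459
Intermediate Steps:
d(n, j) = (-21 + n - 3*j)/(j + n) (d(n, j) = (n + (-21 - 3*j))/(j + n) = (-21 + n - 3*j)/(j + n))
(d(93, 677) + (-307*(-35) - 310))/(-201344 - 396201) = ((-21 + 93 - 3*677)/(677 + 93) + (-307*(-35) - 310))/(-201344 - 396201) = ((-21 + 93 - 2031)/770 + (10745 - 310))/(-597545) = ((1/770)*(-1959) + 10435)*(-1/597545) = (-1959/770 + 10435)*(-1/597545) = (8032991/770)*(-1/597545) = -8032991/460109650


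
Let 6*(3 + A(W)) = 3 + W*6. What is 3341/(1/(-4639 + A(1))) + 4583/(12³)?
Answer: -26790752761/1728 ≈ -1.5504e+7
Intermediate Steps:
A(W) = -5/2 + W (A(W) = -3 + (3 + W*6)/6 = -3 + (3 + 6*W)/6 = -3 + (½ + W) = -5/2 + W)
3341/(1/(-4639 + A(1))) + 4583/(12³) = 3341/(1/(-4639 + (-5/2 + 1))) + 4583/(12³) = 3341/(1/(-4639 - 3/2)) + 4583/1728 = 3341/(1/(-9281/2)) + 4583*(1/1728) = 3341/(-2/9281) + 4583/1728 = 3341*(-9281/2) + 4583/1728 = -31007821/2 + 4583/1728 = -26790752761/1728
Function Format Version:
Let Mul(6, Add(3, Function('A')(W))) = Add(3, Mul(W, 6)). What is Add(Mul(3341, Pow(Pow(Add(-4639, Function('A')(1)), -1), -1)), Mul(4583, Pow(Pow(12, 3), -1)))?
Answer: Rational(-26790752761, 1728) ≈ -1.5504e+7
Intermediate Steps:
Function('A')(W) = Add(Rational(-5, 2), W) (Function('A')(W) = Add(-3, Mul(Rational(1, 6), Add(3, Mul(W, 6)))) = Add(-3, Mul(Rational(1, 6), Add(3, Mul(6, W)))) = Add(-3, Add(Rational(1, 2), W)) = Add(Rational(-5, 2), W))
Add(Mul(3341, Pow(Pow(Add(-4639, Function('A')(1)), -1), -1)), Mul(4583, Pow(Pow(12, 3), -1))) = Add(Mul(3341, Pow(Pow(Add(-4639, Add(Rational(-5, 2), 1)), -1), -1)), Mul(4583, Pow(Pow(12, 3), -1))) = Add(Mul(3341, Pow(Pow(Add(-4639, Rational(-3, 2)), -1), -1)), Mul(4583, Pow(1728, -1))) = Add(Mul(3341, Pow(Pow(Rational(-9281, 2), -1), -1)), Mul(4583, Rational(1, 1728))) = Add(Mul(3341, Pow(Rational(-2, 9281), -1)), Rational(4583, 1728)) = Add(Mul(3341, Rational(-9281, 2)), Rational(4583, 1728)) = Add(Rational(-31007821, 2), Rational(4583, 1728)) = Rational(-26790752761, 1728)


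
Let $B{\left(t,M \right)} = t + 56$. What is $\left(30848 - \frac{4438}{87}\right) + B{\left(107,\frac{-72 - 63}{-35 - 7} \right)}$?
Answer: $\frac{2693519}{87} \approx 30960.0$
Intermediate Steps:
$B{\left(t,M \right)} = 56 + t$
$\left(30848 - \frac{4438}{87}\right) + B{\left(107,\frac{-72 - 63}{-35 - 7} \right)} = \left(30848 - \frac{4438}{87}\right) + \left(56 + 107\right) = \left(30848 - \frac{4438}{87}\right) + 163 = \frac{2679338}{87} + 163 = \frac{2693519}{87}$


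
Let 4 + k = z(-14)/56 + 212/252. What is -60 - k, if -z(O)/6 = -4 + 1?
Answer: -14405/252 ≈ -57.163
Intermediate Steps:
z(O) = 18 (z(O) = -6*(-4 + 1) = -6*(-3) = 18)
k = -715/252 (k = -4 + (18/56 + 212/252) = -4 + (18*(1/56) + 212*(1/252)) = -4 + (9/28 + 53/63) = -4 + 293/252 = -715/252 ≈ -2.8373)
-60 - k = -60 - 1*(-715/252) = -60 + 715/252 = -14405/252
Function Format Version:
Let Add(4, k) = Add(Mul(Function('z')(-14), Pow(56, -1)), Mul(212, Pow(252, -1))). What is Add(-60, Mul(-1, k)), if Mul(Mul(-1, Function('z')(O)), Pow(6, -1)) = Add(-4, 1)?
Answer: Rational(-14405, 252) ≈ -57.163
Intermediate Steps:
Function('z')(O) = 18 (Function('z')(O) = Mul(-6, Add(-4, 1)) = Mul(-6, -3) = 18)
k = Rational(-715, 252) (k = Add(-4, Add(Mul(18, Pow(56, -1)), Mul(212, Pow(252, -1)))) = Add(-4, Add(Mul(18, Rational(1, 56)), Mul(212, Rational(1, 252)))) = Add(-4, Add(Rational(9, 28), Rational(53, 63))) = Add(-4, Rational(293, 252)) = Rational(-715, 252) ≈ -2.8373)
Add(-60, Mul(-1, k)) = Add(-60, Mul(-1, Rational(-715, 252))) = Add(-60, Rational(715, 252)) = Rational(-14405, 252)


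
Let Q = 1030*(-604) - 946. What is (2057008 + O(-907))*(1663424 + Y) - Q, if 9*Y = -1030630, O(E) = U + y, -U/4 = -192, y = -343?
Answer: 9560334770044/3 ≈ 3.1868e+12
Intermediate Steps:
U = 768 (U = -4*(-192) = 768)
O(E) = 425 (O(E) = 768 - 343 = 425)
Y = -1030630/9 (Y = (⅑)*(-1030630) = -1030630/9 ≈ -1.1451e+5)
Q = -623066 (Q = -622120 - 946 = -623066)
(2057008 + O(-907))*(1663424 + Y) - Q = (2057008 + 425)*(1663424 - 1030630/9) - 1*(-623066) = 2057433*(13940186/9) + 623066 = 9560332900846/3 + 623066 = 9560334770044/3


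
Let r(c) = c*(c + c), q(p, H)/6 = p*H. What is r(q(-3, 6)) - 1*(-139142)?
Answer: 162470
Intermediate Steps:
q(p, H) = 6*H*p (q(p, H) = 6*(p*H) = 6*(H*p) = 6*H*p)
r(c) = 2*c**2 (r(c) = c*(2*c) = 2*c**2)
r(q(-3, 6)) - 1*(-139142) = 2*(6*6*(-3))**2 - 1*(-139142) = 2*(-108)**2 + 139142 = 2*11664 + 139142 = 23328 + 139142 = 162470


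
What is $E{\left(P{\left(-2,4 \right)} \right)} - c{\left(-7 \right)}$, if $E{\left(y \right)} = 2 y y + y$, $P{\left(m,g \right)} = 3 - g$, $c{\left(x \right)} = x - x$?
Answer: $1$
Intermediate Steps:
$c{\left(x \right)} = 0$
$E{\left(y \right)} = y + 2 y^{2}$ ($E{\left(y \right)} = 2 y^{2} + y = y + 2 y^{2}$)
$E{\left(P{\left(-2,4 \right)} \right)} - c{\left(-7 \right)} = \left(3 - 4\right) \left(1 + 2 \left(3 - 4\right)\right) - 0 = \left(3 - 4\right) \left(1 + 2 \left(3 - 4\right)\right) + 0 = - (1 + 2 \left(-1\right)) + 0 = - (1 - 2) + 0 = \left(-1\right) \left(-1\right) + 0 = 1 + 0 = 1$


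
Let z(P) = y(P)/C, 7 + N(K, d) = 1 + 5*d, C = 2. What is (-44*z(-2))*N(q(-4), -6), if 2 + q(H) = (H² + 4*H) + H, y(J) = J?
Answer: -1584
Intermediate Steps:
q(H) = -2 + H² + 5*H (q(H) = -2 + ((H² + 4*H) + H) = -2 + (H² + 5*H) = -2 + H² + 5*H)
N(K, d) = -6 + 5*d (N(K, d) = -7 + (1 + 5*d) = -6 + 5*d)
z(P) = P/2
(-44*z(-2))*N(q(-4), -6) = (-22*(-2))*(-6 + 5*(-6)) = (-44*(-1))*(-6 - 30) = 44*(-36) = -1584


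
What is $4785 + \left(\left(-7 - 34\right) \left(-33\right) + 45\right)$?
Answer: $6183$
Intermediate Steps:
$4785 + \left(\left(-7 - 34\right) \left(-33\right) + 45\right) = 4785 + \left(\left(-41\right) \left(-33\right) + 45\right) = 4785 + \left(1353 + 45\right) = 4785 + 1398 = 6183$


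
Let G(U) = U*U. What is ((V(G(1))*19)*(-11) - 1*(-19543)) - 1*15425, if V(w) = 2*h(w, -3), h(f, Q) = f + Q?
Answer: 4954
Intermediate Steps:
h(f, Q) = Q + f
G(U) = U**2
V(w) = -6 + 2*w (V(w) = 2*(-3 + w) = -6 + 2*w)
((V(G(1))*19)*(-11) - 1*(-19543)) - 1*15425 = (((-6 + 2*1**2)*19)*(-11) - 1*(-19543)) - 1*15425 = (((-6 + 2*1)*19)*(-11) + 19543) - 15425 = (((-6 + 2)*19)*(-11) + 19543) - 15425 = (-4*19*(-11) + 19543) - 15425 = (-76*(-11) + 19543) - 15425 = (836 + 19543) - 15425 = 20379 - 15425 = 4954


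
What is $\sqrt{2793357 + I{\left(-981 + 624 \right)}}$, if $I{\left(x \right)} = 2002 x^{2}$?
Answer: $3 \sqrt{28660695} \approx 16061.0$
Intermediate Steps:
$\sqrt{2793357 + I{\left(-981 + 624 \right)}} = \sqrt{2793357 + 2002 \left(-981 + 624\right)^{2}} = \sqrt{2793357 + 2002 \left(-357\right)^{2}} = \sqrt{2793357 + 2002 \cdot 127449} = \sqrt{2793357 + 255152898} = \sqrt{257946255} = 3 \sqrt{28660695}$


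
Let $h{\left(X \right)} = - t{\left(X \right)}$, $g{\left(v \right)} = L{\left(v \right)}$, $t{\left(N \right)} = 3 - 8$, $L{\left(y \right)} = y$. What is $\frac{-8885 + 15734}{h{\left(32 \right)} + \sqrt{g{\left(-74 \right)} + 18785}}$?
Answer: $- \frac{34245}{18686} + \frac{61641 \sqrt{231}}{18686} \approx 48.304$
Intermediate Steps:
$t{\left(N \right)} = -5$ ($t{\left(N \right)} = 3 - 8 = -5$)
$g{\left(v \right)} = v$
$h{\left(X \right)} = 5$ ($h{\left(X \right)} = \left(-1\right) \left(-5\right) = 5$)
$\frac{-8885 + 15734}{h{\left(32 \right)} + \sqrt{g{\left(-74 \right)} + 18785}} = \frac{-8885 + 15734}{5 + \sqrt{-74 + 18785}} = \frac{6849}{5 + \sqrt{18711}} = \frac{6849}{5 + 9 \sqrt{231}}$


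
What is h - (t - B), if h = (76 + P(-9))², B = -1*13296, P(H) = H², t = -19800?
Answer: 31153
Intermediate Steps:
B = -13296
h = 24649 (h = (76 + (-9)²)² = (76 + 81)² = 157² = 24649)
h - (t - B) = 24649 - (-19800 - 1*(-13296)) = 24649 - (-19800 + 13296) = 24649 - 1*(-6504) = 24649 + 6504 = 31153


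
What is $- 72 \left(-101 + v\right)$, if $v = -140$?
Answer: $17352$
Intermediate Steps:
$- 72 \left(-101 + v\right) = - 72 \left(-101 - 140\right) = \left(-72\right) \left(-241\right) = 17352$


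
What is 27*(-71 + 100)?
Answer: 783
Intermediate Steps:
27*(-71 + 100) = 27*29 = 783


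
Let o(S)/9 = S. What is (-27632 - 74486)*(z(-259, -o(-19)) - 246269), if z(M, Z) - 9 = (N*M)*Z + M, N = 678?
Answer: 3091567408398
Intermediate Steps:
o(S) = 9*S
z(M, Z) = 9 + M + 678*M*Z (z(M, Z) = 9 + ((678*M)*Z + M) = 9 + (678*M*Z + M) = 9 + (M + 678*M*Z) = 9 + M + 678*M*Z)
(-27632 - 74486)*(z(-259, -o(-19)) - 246269) = (-27632 - 74486)*((9 - 259 + 678*(-259)*(-9*(-19))) - 246269) = -102118*((9 - 259 + 678*(-259)*(-1*(-171))) - 246269) = -102118*((9 - 259 + 678*(-259)*171) - 246269) = -102118*((9 - 259 - 30027942) - 246269) = -102118*(-30028192 - 246269) = -102118*(-30274461) = 3091567408398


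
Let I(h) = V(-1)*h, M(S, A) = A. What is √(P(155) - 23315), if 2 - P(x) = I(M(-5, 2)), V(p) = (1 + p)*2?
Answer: I*√23313 ≈ 152.69*I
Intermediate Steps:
V(p) = 2 + 2*p
I(h) = 0 (I(h) = (2 + 2*(-1))*h = (2 - 2)*h = 0*h = 0)
P(x) = 2 (P(x) = 2 - 1*0 = 2 + 0 = 2)
√(P(155) - 23315) = √(2 - 23315) = √(-23313) = I*√23313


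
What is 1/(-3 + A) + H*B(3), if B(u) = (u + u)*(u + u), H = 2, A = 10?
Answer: 505/7 ≈ 72.143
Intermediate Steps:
B(u) = 4*u**2 (B(u) = (2*u)*(2*u) = 4*u**2)
1/(-3 + A) + H*B(3) = 1/(-3 + 10) + 2*(4*3**2) = 1/7 + 2*(4*9) = 1/7 + 2*36 = 1/7 + 72 = 505/7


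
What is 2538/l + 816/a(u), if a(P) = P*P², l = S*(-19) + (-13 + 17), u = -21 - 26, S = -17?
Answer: 87745314/11316707 ≈ 7.7536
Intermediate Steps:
u = -47
l = 327 (l = -17*(-19) + (-13 + 17) = 323 + 4 = 327)
a(P) = P³
2538/l + 816/a(u) = 2538/327 + 816/((-47)³) = 2538*(1/327) + 816/(-103823) = 846/109 + 816*(-1/103823) = 846/109 - 816/103823 = 87745314/11316707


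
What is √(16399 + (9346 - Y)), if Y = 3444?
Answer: √22301 ≈ 149.34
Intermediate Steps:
√(16399 + (9346 - Y)) = √(16399 + (9346 - 1*3444)) = √(16399 + (9346 - 3444)) = √(16399 + 5902) = √22301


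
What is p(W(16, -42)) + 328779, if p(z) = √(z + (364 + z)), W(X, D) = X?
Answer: 328779 + 6*√11 ≈ 3.2880e+5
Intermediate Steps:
p(z) = √(364 + 2*z)
p(W(16, -42)) + 328779 = √(364 + 2*16) + 328779 = √(364 + 32) + 328779 = √396 + 328779 = 6*√11 + 328779 = 328779 + 6*√11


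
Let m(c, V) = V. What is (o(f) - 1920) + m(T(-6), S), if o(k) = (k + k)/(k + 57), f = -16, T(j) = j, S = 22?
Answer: -77850/41 ≈ -1898.8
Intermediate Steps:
o(k) = 2*k/(57 + k) (o(k) = (2*k)/(57 + k) = 2*k/(57 + k))
(o(f) - 1920) + m(T(-6), S) = (2*(-16)/(57 - 16) - 1920) + 22 = (2*(-16)/41 - 1920) + 22 = (2*(-16)*(1/41) - 1920) + 22 = (-32/41 - 1920) + 22 = -78752/41 + 22 = -77850/41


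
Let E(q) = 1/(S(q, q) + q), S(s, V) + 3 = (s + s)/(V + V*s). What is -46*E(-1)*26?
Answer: 0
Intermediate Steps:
S(s, V) = -3 + 2*s/(V + V*s) (S(s, V) = -3 + (s + s)/(V + V*s) = -3 + (2*s)/(V + V*s) = -3 + 2*s/(V + V*s))
E(q) = 1/(q + (-q - 3*q**2)/(q*(1 + q))) (E(q) = 1/((-3*q + 2*q - 3*q*q)/(q*(1 + q)) + q) = 1/((-3*q + 2*q - 3*q**2)/(q*(1 + q)) + q) = 1/((-q - 3*q**2)/(q*(1 + q)) + q) = 1/(q + (-q - 3*q**2)/(q*(1 + q))))
-46*E(-1)*26 = -46*(1 - 1)/(-1 + (-1)**2 - 2*(-1))*26 = -46*0/(-1 + 1 + 2)*26 = -46*0/2*26 = -23*0*26 = -46*0*26 = 0*26 = 0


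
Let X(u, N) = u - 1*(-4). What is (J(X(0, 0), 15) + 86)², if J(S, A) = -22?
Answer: 4096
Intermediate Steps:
X(u, N) = 4 + u (X(u, N) = u + 4 = 4 + u)
(J(X(0, 0), 15) + 86)² = (-22 + 86)² = 64² = 4096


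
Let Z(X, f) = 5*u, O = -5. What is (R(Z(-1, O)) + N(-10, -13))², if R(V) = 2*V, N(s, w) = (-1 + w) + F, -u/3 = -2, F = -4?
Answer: 1764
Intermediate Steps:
u = 6 (u = -3*(-2) = 6)
Z(X, f) = 30 (Z(X, f) = 5*6 = 30)
N(s, w) = -5 + w (N(s, w) = (-1 + w) - 4 = -5 + w)
(R(Z(-1, O)) + N(-10, -13))² = (2*30 + (-5 - 13))² = (60 - 18)² = 42² = 1764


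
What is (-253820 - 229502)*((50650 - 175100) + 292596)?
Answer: -81268661012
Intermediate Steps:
(-253820 - 229502)*((50650 - 175100) + 292596) = -483322*(-124450 + 292596) = -483322*168146 = -81268661012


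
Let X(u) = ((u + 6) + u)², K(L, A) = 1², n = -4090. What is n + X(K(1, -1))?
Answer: -4026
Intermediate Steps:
K(L, A) = 1
X(u) = (6 + 2*u)² (X(u) = ((6 + u) + u)² = (6 + 2*u)²)
n + X(K(1, -1)) = -4090 + 4*(3 + 1)² = -4090 + 4*4² = -4090 + 4*16 = -4090 + 64 = -4026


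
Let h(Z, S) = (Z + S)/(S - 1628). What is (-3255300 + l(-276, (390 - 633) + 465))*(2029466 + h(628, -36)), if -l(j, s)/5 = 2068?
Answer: -86157554423535/13 ≈ -6.6275e+12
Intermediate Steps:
l(j, s) = -10340 (l(j, s) = -5*2068 = -10340)
h(Z, S) = (S + Z)/(-1628 + S)
(-3255300 + l(-276, (390 - 633) + 465))*(2029466 + h(628, -36)) = (-3255300 - 10340)*(2029466 + (-36 + 628)/(-1628 - 36)) = -3265640*(2029466 + 592/(-1664)) = -3265640*(2029466 - 1/1664*592) = -3265640*(2029466 - 37/104) = -3265640*211064427/104 = -86157554423535/13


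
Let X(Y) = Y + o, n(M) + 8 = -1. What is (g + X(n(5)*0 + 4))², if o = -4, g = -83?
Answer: 6889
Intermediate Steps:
n(M) = -9 (n(M) = -8 - 1 = -9)
X(Y) = -4 + Y (X(Y) = Y - 4 = -4 + Y)
(g + X(n(5)*0 + 4))² = (-83 + (-4 + (-9*0 + 4)))² = (-83 + (-4 + (0 + 4)))² = (-83 + (-4 + 4))² = (-83 + 0)² = (-83)² = 6889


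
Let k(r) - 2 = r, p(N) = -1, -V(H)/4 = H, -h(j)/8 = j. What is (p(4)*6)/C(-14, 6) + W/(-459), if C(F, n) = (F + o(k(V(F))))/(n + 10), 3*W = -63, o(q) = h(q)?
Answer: 9017/36567 ≈ 0.24659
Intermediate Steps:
h(j) = -8*j
V(H) = -4*H
k(r) = 2 + r
o(q) = -8*q
W = -21 (W = (⅓)*(-63) = -21)
C(F, n) = (-16 + 33*F)/(10 + n) (C(F, n) = (F - 8*(2 - 4*F))/(n + 10) = (F + (-16 + 32*F))/(10 + n) = (-16 + 33*F)/(10 + n))
(p(4)*6)/C(-14, 6) + W/(-459) = (-1*6)/(((-16 + 33*(-14))/(10 + 6))) - 21/(-459) = -6*16/(-16 - 462) - 21*(-1/459) = -6/((1/16)*(-478)) + 7/153 = -6/(-239/8) + 7/153 = -6*(-8/239) + 7/153 = 48/239 + 7/153 = 9017/36567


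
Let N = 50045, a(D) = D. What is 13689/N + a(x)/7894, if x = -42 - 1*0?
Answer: 52979538/197527615 ≈ 0.26821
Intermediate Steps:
x = -42 (x = -42 + 0 = -42)
13689/N + a(x)/7894 = 13689/50045 - 42/7894 = 13689*(1/50045) - 42*1/7894 = 13689/50045 - 21/3947 = 52979538/197527615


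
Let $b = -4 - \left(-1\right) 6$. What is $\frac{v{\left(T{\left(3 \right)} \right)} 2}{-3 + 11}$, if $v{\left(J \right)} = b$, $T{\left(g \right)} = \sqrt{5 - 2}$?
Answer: $\frac{1}{2} \approx 0.5$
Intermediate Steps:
$T{\left(g \right)} = \sqrt{3}$
$b = 2$ ($b = -4 - -6 = -4 + 6 = 2$)
$v{\left(J \right)} = 2$
$\frac{v{\left(T{\left(3 \right)} \right)} 2}{-3 + 11} = \frac{2 \cdot 2}{-3 + 11} = \frac{4}{8} = 4 \cdot \frac{1}{8} = \frac{1}{2}$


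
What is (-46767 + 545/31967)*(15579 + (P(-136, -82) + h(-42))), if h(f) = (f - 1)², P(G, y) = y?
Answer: -25932272497824/31967 ≈ -8.1122e+8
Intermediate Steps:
h(f) = (-1 + f)²
(-46767 + 545/31967)*(15579 + (P(-136, -82) + h(-42))) = (-46767 + 545/31967)*(15579 + (-82 + (-1 - 42)²)) = (-46767 + 545*(1/31967))*(15579 + (-82 + (-43)²)) = (-46767 + 545/31967)*(15579 + (-82 + 1849)) = -1495000144*(15579 + 1767)/31967 = -1495000144/31967*17346 = -25932272497824/31967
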